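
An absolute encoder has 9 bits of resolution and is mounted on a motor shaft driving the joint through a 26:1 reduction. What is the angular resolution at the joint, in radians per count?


counts = 2^9 = 512
effective counts at joint = 512 * 26 = 13312
resolution = 2*pi / 13312
= 4.7199e-04 rad/count


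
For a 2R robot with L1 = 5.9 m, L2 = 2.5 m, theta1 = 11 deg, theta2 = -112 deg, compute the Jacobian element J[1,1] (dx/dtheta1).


J[1,1] = -L1*sin(t1) - L2*sin(t1+t2)
= -5.9*sin(11) - 2.5*sin(-101)
= 1.3283


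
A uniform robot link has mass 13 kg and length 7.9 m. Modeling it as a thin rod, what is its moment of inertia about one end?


I = (1/3) * m * L^2
= (1/3) * 13 * 7.9^2
= 0.333333 * 13 * 62.41
= 270.4433 kg*m^2


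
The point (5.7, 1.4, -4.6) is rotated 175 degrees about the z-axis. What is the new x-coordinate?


Rotation about z-axis: x' = x*cos(theta) - y*sin(theta)
= 5.7 * -0.9962 - 1.4 * 0.0872
= -5.8003


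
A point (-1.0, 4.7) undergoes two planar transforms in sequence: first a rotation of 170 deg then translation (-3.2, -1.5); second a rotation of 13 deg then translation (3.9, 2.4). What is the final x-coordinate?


After transform 1:
x1 = cos(170)*-1.0 - sin(170)*4.7 + -3.2 = -3.0313
y1 = sin(170)*-1.0 + cos(170)*4.7 + -1.5 = -6.3022
After transform 2:
x2 = cos(13)*-3.0313 - sin(13)*-6.3022 + 3.9
= 2.3641


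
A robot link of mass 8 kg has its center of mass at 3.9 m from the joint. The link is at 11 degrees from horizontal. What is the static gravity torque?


tau = m*g*L*cos(angle)
= 8 * 9.81 * 3.9 * cos(11 deg)
= 8 * 9.81 * 3.9 * 0.9816
= 300.4486 Nm


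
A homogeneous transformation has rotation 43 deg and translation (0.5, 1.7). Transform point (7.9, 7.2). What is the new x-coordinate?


x' = cos(theta)*px - sin(theta)*py + tx
= 0.7314*7.9 - 0.682*7.2 + 0.5
= 1.3673


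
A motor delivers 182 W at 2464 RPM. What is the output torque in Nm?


omega = 2464 * 2*pi/60 = 258.0295 rad/s
tau = P / omega = 182 / 258.0295
= 0.7053 Nm


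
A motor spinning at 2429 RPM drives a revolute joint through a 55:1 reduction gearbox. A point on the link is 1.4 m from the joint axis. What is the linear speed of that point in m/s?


omega_motor = 2429 * 2*pi/60 = 254.3643 rad/s
omega_joint = omega_motor / 55 = 4.6248 rad/s
v = omega_joint * r = 4.6248 * 1.4
= 6.4747 m/s


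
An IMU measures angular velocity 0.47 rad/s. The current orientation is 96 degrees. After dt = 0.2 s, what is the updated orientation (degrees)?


delta_theta = w * dt = 0.47 * 0.2 = 0.094 rad
= 5.3858 deg
theta_new = 96 + 5.3858 = 101.3858 deg


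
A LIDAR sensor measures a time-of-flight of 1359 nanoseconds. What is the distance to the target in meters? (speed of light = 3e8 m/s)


tof = 1359 ns = 1.359e-06 s
dist = c * tof / 2
= 3e8 * 1.359e-06 / 2
= 203.85 m


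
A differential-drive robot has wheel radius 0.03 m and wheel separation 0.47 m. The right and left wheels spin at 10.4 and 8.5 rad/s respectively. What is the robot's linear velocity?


vR = r*wR = 0.03*10.4 = 0.312 m/s
vL = r*wL = 0.03*8.5 = 0.255 m/s
v = (vR+vL)/2 = 0.2835 m/s
omega = (vR-vL)/L = 0.1213 rad/s
linear velocity = 0.2835 m/s


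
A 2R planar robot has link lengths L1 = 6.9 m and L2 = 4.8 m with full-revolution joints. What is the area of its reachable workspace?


r_max = L1 + L2 = 11.7 m
r_min = |L1 - L2| = 2.1 m
Area = pi*(r_max^2 - r_min^2)
= pi*(136.89 - 4.41)
= pi * 132.48
= 416.1982 m^2


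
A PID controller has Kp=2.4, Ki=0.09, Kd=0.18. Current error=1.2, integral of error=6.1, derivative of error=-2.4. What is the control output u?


u = Kp*e + Ki*int(e) + Kd*de/dt
= 2.4*1.2 + 0.09*6.1 + 0.18*(-2.4)
= 2.88 + 0.549 + -0.432
= 2.997


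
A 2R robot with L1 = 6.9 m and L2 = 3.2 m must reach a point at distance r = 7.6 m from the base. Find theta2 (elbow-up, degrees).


cos(theta2) = (r^2 - L1^2 - L2^2) / (2*L1*L2)
cos(theta2) = (57.76 - 47.61 - 10.24) / 44.16
cos(theta2) = -0.002038
theta2 = 90.1168 degrees


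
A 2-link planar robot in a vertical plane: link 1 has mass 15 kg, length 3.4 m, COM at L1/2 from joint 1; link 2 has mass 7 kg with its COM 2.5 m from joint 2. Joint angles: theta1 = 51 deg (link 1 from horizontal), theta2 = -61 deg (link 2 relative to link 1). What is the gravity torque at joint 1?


Horizontal distance from joint 1 to link-1 COM:
  x_c1 = (L1/2)*cos(t1) = 1.7 * 0.6293 = 1.0698 m
Horizontal distance from joint 1 to link-2 COM:
  x_c2 = L1*cos(t1) + Lc2*cos(t1+t2)
       = 3.4*0.6293 + 2.5*0.9848 = 4.6017 m
tau1 = m1*g*x_c1 + m2*g*x_c2
     = 15*9.81*1.0698 + 7*9.81*4.6017
     = 157.4276 + 315.9993
     = 473.427 Nm


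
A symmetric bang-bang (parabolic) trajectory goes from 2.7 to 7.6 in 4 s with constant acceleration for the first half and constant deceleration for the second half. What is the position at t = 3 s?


Symmetric rest-to-rest: each phase covers (pf-p0)/2 in time T/2. 0.5*a*(T/2)^2 = (pf-p0)/2 => a = 4*(pf-p0)/T^2
a = 4*(7.6-2.7)/4^2 = 1.225
t = 3 is in the deceleration phase (t > T/2).
p = pf - 0.5*a*(T-t)^2 = 7.6 - 0.5*1.225*1^2
= 6.9875


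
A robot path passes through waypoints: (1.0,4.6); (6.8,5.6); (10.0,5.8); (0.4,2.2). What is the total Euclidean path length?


Segment lengths:
  seg1 = sqrt((5.8)^2 + (1.0)^2) = 5.8856
  seg2 = sqrt((3.2)^2 + (0.2)^2) = 3.2062
  seg3 = sqrt((-9.6)^2 + (-3.6)^2) = 10.2528
Total = 19.3446


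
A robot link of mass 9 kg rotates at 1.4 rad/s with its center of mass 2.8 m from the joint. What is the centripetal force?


F = m * omega^2 * r
= 9 * 1.4^2 * 2.8
= 9 * 1.96 * 2.8
= 49.392 N


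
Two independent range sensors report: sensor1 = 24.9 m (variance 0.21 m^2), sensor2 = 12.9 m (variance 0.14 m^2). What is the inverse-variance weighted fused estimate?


w1 = (1/var1) / (1/var1 + 1/var2)
   = 4.7619 / (4.7619 + 7.1429) = 0.4
w2 = 1 - w1 = 0.6
fused = w1*s1 + w2*s2 = 9.96 + 7.74
= 17.7 m


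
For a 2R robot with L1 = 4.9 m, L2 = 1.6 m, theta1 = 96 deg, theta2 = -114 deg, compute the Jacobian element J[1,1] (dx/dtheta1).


J[1,1] = -L1*sin(t1) - L2*sin(t1+t2)
= -4.9*sin(96) - 1.6*sin(-18)
= -4.3787


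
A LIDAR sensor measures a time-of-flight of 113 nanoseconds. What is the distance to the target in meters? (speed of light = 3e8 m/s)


tof = 113 ns = 1.13e-07 s
dist = c * tof / 2
= 3e8 * 1.13e-07 / 2
= 16.95 m


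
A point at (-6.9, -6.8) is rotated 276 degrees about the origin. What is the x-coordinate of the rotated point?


x' = x*cos(theta) - y*sin(theta)
cos(276 deg) = 0.1045, sin(276 deg) = -0.9945
x' = -6.9 * 0.1045 - -6.8 * -0.9945
= -0.7212 - 6.7627
= -7.484


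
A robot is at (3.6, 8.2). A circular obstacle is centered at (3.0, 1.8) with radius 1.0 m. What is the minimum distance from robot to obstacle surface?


center_dist = sqrt((3.6-3.0)^2 + (8.2-1.8)^2)
= sqrt(0.36 + 40.96)
= 6.4281
min_dist = center_dist - radius = 6.4281 - 1.0 = 5.4281 m


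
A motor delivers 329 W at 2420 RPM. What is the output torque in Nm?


omega = 2420 * 2*pi/60 = 253.4218 rad/s
tau = P / omega = 329 / 253.4218
= 1.2982 Nm


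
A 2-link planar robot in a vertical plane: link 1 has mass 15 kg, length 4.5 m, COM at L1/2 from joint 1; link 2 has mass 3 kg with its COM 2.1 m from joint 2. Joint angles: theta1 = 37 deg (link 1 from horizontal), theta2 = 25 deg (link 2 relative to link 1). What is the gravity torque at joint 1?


Horizontal distance from joint 1 to link-1 COM:
  x_c1 = (L1/2)*cos(t1) = 2.25 * 0.7986 = 1.7969 m
Horizontal distance from joint 1 to link-2 COM:
  x_c2 = L1*cos(t1) + Lc2*cos(t1+t2)
       = 4.5*0.7986 + 2.1*0.4695 = 4.5798 m
tau1 = m1*g*x_c1 + m2*g*x_c2
     = 15*9.81*1.7969 + 3*9.81*4.5798
     = 264.4182 + 134.782
     = 399.2003 Nm


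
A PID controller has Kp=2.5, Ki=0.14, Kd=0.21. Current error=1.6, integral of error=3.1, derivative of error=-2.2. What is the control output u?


u = Kp*e + Ki*int(e) + Kd*de/dt
= 2.5*1.6 + 0.14*3.1 + 0.21*(-2.2)
= 4.0 + 0.434 + -0.462
= 3.972


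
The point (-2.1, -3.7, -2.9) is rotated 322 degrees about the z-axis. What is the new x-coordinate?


Rotation about z-axis: x' = x*cos(theta) - y*sin(theta)
= -2.1 * 0.788 - -3.7 * -0.6157
= -3.9328


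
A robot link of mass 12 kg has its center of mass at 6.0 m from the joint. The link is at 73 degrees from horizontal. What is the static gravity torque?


tau = m*g*L*cos(angle)
= 12 * 9.81 * 6.0 * cos(73 deg)
= 12 * 9.81 * 6.0 * 0.2924
= 206.508 Nm


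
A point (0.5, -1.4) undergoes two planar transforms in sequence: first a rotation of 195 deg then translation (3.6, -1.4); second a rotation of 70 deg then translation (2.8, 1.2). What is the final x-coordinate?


After transform 1:
x1 = cos(195)*0.5 - sin(195)*-1.4 + 3.6 = 2.7547
y1 = sin(195)*0.5 + cos(195)*-1.4 + -1.4 = -0.1771
After transform 2:
x2 = cos(70)*2.7547 - sin(70)*-0.1771 + 2.8
= 3.9086


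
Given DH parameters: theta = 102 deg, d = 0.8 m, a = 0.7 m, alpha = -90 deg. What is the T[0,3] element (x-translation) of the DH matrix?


T[0,3] = a * cos(theta)
= 0.7 * cos(102 deg)
= 0.7 * -0.2079
= -0.1455


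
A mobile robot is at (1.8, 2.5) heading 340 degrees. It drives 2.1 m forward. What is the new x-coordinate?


x_new = x0 + d*cos(theta)
= 1.8 + 2.1*cos(340)
= 1.8 + 1.9734
= 3.7734


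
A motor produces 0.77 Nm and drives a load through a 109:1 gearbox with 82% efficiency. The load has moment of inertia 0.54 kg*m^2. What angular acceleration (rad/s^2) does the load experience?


tau_out = tau_motor * N * eta
= 0.77 * 109 * 0.82 = 68.8226 Nm
alpha = tau_out / I = 68.8226 / 0.54
= 127.4493 rad/s^2


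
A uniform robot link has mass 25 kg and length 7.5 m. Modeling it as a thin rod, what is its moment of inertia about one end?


I = (1/3) * m * L^2
= (1/3) * 25 * 7.5^2
= 0.333333 * 25 * 56.25
= 468.75 kg*m^2


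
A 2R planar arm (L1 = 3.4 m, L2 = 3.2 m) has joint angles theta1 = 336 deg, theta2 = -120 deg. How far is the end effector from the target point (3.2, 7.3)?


End effector via forward kinematics:
x = L1*cos(t1) + L2*cos(t1+t2) = 0.5172
y = L1*sin(t1) + L2*sin(t1+t2) = -3.2638
Distance to target:
d = sqrt((3.2 - 0.5172)^2 + (7.3 - -3.2638)^2)
= sqrt(7.1974 + 111.5942)
= 10.8992 m


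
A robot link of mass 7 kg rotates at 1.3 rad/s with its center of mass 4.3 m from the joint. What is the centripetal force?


F = m * omega^2 * r
= 7 * 1.3^2 * 4.3
= 7 * 1.69 * 4.3
= 50.869 N


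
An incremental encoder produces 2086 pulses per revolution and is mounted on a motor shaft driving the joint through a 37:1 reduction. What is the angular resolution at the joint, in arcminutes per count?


counts per rev = 2086
effective counts at joint = 2086 * 37 = 77182
resolution = 360*60 / 77182
= 0.2799 arcmin/count


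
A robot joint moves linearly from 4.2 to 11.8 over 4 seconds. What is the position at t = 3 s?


s = t/T = 3/4 = 0.75
p(t) = p0 + (pf-p0)*s
= 4.2 + (11.8 - 4.2) * 0.75
= 9.9


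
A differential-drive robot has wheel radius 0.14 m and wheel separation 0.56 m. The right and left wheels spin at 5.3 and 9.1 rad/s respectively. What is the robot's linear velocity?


vR = r*wR = 0.14*5.3 = 0.742 m/s
vL = r*wL = 0.14*9.1 = 1.274 m/s
v = (vR+vL)/2 = 1.008 m/s
omega = (vR-vL)/L = -0.95 rad/s
linear velocity = 1.008 m/s


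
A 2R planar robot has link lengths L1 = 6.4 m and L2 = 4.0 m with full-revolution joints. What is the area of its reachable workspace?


r_max = L1 + L2 = 10.4 m
r_min = |L1 - L2| = 2.4 m
Area = pi*(r_max^2 - r_min^2)
= pi*(108.16 - 5.76)
= pi * 102.4
= 321.6991 m^2


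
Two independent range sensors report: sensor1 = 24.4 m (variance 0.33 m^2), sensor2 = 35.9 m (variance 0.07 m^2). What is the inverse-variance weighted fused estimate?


w1 = (1/var1) / (1/var1 + 1/var2)
   = 3.0303 / (3.0303 + 14.2857) = 0.175
w2 = 1 - w1 = 0.825
fused = w1*s1 + w2*s2 = 4.27 + 29.6175
= 33.8875 m


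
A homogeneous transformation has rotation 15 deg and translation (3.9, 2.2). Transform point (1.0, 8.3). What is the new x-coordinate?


x' = cos(theta)*px - sin(theta)*py + tx
= 0.9659*1.0 - 0.2588*8.3 + 3.9
= 2.7177


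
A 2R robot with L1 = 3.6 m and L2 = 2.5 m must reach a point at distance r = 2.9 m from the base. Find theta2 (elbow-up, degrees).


cos(theta2) = (r^2 - L1^2 - L2^2) / (2*L1*L2)
cos(theta2) = (8.41 - 12.96 - 6.25) / 18.0
cos(theta2) = -0.6
theta2 = 126.8699 degrees


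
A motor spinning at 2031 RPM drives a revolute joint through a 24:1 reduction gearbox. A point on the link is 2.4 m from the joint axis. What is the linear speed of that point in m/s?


omega_motor = 2031 * 2*pi/60 = 212.6858 rad/s
omega_joint = omega_motor / 24 = 8.8619 rad/s
v = omega_joint * r = 8.8619 * 2.4
= 21.2686 m/s


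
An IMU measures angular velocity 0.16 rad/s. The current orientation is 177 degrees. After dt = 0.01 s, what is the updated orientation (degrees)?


delta_theta = w * dt = 0.16 * 0.01 = 0.0016 rad
= 0.0917 deg
theta_new = 177 + 0.0917 = 177.0917 deg


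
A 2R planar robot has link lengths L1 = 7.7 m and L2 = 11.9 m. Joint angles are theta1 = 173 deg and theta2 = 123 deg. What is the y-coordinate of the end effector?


Convert angles to radians: theta1 = 3.0194, theta2 = 2.1468
y = L1*sin(theta1) + L2*sin(theta1+theta2)
y = 0.9384 + -10.6956
y = -9.7573


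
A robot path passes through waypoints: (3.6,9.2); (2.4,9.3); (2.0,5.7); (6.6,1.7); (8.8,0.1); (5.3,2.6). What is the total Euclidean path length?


Segment lengths:
  seg1 = sqrt((-1.2)^2 + (0.1)^2) = 1.2042
  seg2 = sqrt((-0.4)^2 + (-3.6)^2) = 3.6222
  seg3 = sqrt((4.6)^2 + (-4.0)^2) = 6.0959
  seg4 = sqrt((2.2)^2 + (-1.6)^2) = 2.7203
  seg5 = sqrt((-3.5)^2 + (2.5)^2) = 4.3012
Total = 17.9437


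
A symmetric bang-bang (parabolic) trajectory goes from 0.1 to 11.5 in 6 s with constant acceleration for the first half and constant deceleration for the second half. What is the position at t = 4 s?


Symmetric rest-to-rest: each phase covers (pf-p0)/2 in time T/2. 0.5*a*(T/2)^2 = (pf-p0)/2 => a = 4*(pf-p0)/T^2
a = 4*(11.5-0.1)/6^2 = 1.2667
t = 4 is in the deceleration phase (t > T/2).
p = pf - 0.5*a*(T-t)^2 = 11.5 - 0.5*1.2667*2^2
= 8.9667


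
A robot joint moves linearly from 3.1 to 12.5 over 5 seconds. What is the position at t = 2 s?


s = t/T = 2/5 = 0.4
p(t) = p0 + (pf-p0)*s
= 3.1 + (12.5 - 3.1) * 0.4
= 6.86


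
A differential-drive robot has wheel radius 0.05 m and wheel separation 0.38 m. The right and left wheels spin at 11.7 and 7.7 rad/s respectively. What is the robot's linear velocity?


vR = r*wR = 0.05*11.7 = 0.585 m/s
vL = r*wL = 0.05*7.7 = 0.385 m/s
v = (vR+vL)/2 = 0.485 m/s
omega = (vR-vL)/L = 0.5263 rad/s
linear velocity = 0.485 m/s


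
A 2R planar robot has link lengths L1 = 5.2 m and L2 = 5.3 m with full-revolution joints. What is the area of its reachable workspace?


r_max = L1 + L2 = 10.5 m
r_min = |L1 - L2| = 0.1 m
Area = pi*(r_max^2 - r_min^2)
= pi*(110.25 - 0.01)
= pi * 110.24
= 346.3292 m^2


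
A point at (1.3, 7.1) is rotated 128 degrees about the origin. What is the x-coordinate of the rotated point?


x' = x*cos(theta) - y*sin(theta)
cos(128 deg) = -0.6157, sin(128 deg) = 0.788
x' = 1.3 * -0.6157 - 7.1 * 0.788
= -0.8004 - 5.5949
= -6.3952


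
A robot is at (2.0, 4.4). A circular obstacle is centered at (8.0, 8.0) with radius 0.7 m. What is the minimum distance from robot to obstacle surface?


center_dist = sqrt((2.0-8.0)^2 + (4.4-8.0)^2)
= sqrt(36.0 + 12.96)
= 6.9971
min_dist = center_dist - radius = 6.9971 - 0.7 = 6.2971 m


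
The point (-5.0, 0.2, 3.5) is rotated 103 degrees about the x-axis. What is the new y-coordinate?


Rotation about x-axis: y' = y*cos(theta) - z*sin(theta)
= 0.2 * -0.225 - 3.5 * 0.9744
= -3.4553


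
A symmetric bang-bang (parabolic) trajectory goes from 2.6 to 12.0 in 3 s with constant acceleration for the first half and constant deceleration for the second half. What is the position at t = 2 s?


Symmetric rest-to-rest: each phase covers (pf-p0)/2 in time T/2. 0.5*a*(T/2)^2 = (pf-p0)/2 => a = 4*(pf-p0)/T^2
a = 4*(12.0-2.6)/3^2 = 4.1778
t = 2 is in the deceleration phase (t > T/2).
p = pf - 0.5*a*(T-t)^2 = 12.0 - 0.5*4.1778*1^2
= 9.9111


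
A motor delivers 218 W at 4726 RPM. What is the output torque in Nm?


omega = 4726 * 2*pi/60 = 494.9056 rad/s
tau = P / omega = 218 / 494.9056
= 0.4405 Nm


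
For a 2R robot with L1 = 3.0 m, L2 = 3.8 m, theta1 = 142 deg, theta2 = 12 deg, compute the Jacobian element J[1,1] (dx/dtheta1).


J[1,1] = -L1*sin(t1) - L2*sin(t1+t2)
= -3.0*sin(142) - 3.8*sin(154)
= -3.5128


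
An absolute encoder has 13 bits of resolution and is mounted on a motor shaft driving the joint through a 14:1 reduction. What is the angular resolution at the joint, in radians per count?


counts = 2^13 = 8192
effective counts at joint = 8192 * 14 = 114688
resolution = 2*pi / 114688
= 5.4785e-05 rad/count


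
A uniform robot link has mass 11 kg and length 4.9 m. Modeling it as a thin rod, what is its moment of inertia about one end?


I = (1/3) * m * L^2
= (1/3) * 11 * 4.9^2
= 0.333333 * 11 * 24.01
= 88.0367 kg*m^2


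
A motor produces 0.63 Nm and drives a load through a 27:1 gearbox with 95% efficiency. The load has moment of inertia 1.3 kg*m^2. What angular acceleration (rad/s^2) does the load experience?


tau_out = tau_motor * N * eta
= 0.63 * 27 * 0.95 = 16.1595 Nm
alpha = tau_out / I = 16.1595 / 1.3
= 12.4304 rad/s^2


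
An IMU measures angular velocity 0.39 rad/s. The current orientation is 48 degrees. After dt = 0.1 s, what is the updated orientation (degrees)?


delta_theta = w * dt = 0.39 * 0.1 = 0.039 rad
= 2.2345 deg
theta_new = 48 + 2.2345 = 50.2345 deg


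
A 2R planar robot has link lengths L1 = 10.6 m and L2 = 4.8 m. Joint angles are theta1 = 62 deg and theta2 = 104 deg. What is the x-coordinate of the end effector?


Convert angles to radians: theta1 = 1.0821, theta2 = 1.8151
x = L1*cos(theta1) + L2*cos(theta1+theta2)
x = 4.9764 + -4.6574
x = 0.319


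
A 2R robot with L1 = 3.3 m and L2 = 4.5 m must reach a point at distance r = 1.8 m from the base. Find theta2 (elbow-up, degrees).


cos(theta2) = (r^2 - L1^2 - L2^2) / (2*L1*L2)
cos(theta2) = (3.24 - 10.89 - 20.25) / 29.7
cos(theta2) = -0.939394
theta2 = 159.95 degrees


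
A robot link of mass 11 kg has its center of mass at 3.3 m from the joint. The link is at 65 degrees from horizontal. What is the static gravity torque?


tau = m*g*L*cos(angle)
= 11 * 9.81 * 3.3 * cos(65 deg)
= 11 * 9.81 * 3.3 * 0.4226
= 150.4956 Nm


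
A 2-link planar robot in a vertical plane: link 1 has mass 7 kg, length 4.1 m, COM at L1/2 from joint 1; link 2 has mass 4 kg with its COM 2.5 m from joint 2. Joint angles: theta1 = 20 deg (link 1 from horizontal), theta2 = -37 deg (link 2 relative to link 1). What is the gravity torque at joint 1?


Horizontal distance from joint 1 to link-1 COM:
  x_c1 = (L1/2)*cos(t1) = 2.05 * 0.9397 = 1.9264 m
Horizontal distance from joint 1 to link-2 COM:
  x_c2 = L1*cos(t1) + Lc2*cos(t1+t2)
       = 4.1*0.9397 + 2.5*0.9563 = 6.2435 m
tau1 = m1*g*x_c1 + m2*g*x_c2
     = 7*9.81*1.9264 + 4*9.81*6.2435
     = 132.2838 + 244.995
     = 377.2788 Nm


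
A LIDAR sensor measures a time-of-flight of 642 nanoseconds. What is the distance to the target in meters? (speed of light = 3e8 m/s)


tof = 642 ns = 6.42e-07 s
dist = c * tof / 2
= 3e8 * 6.42e-07 / 2
= 96.3 m


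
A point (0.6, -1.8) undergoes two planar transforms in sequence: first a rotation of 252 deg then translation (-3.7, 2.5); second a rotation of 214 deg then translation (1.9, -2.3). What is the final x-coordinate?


After transform 1:
x1 = cos(252)*0.6 - sin(252)*-1.8 + -3.7 = -5.5973
y1 = sin(252)*0.6 + cos(252)*-1.8 + 2.5 = 2.4856
After transform 2:
x2 = cos(214)*-5.5973 - sin(214)*2.4856 + 1.9
= 7.9303


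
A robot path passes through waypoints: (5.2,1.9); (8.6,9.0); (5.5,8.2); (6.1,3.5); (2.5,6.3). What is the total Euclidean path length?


Segment lengths:
  seg1 = sqrt((3.4)^2 + (7.1)^2) = 7.8721
  seg2 = sqrt((-3.1)^2 + (-0.8)^2) = 3.2016
  seg3 = sqrt((0.6)^2 + (-4.7)^2) = 4.7381
  seg4 = sqrt((-3.6)^2 + (2.8)^2) = 4.5607
Total = 20.3725


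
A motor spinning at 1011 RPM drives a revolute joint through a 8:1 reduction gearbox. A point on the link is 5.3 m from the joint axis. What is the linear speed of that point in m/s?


omega_motor = 1011 * 2*pi/60 = 105.8717 rad/s
omega_joint = omega_motor / 8 = 13.234 rad/s
v = omega_joint * r = 13.234 * 5.3
= 70.14 m/s


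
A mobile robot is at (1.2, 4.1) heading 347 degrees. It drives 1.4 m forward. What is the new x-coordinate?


x_new = x0 + d*cos(theta)
= 1.2 + 1.4*cos(347)
= 1.2 + 1.3641
= 2.5641


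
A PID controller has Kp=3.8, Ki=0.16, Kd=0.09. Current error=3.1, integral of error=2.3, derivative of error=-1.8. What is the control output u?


u = Kp*e + Ki*int(e) + Kd*de/dt
= 3.8*3.1 + 0.16*2.3 + 0.09*(-1.8)
= 11.78 + 0.368 + -0.162
= 11.986


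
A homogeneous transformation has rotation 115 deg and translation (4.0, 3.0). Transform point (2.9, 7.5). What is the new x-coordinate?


x' = cos(theta)*px - sin(theta)*py + tx
= -0.4226*2.9 - 0.9063*7.5 + 4.0
= -4.0229


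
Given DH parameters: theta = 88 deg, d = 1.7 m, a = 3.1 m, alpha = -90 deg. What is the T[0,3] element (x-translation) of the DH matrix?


T[0,3] = a * cos(theta)
= 3.1 * cos(88 deg)
= 3.1 * 0.0349
= 0.1082


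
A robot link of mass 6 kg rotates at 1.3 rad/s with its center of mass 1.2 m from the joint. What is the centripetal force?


F = m * omega^2 * r
= 6 * 1.3^2 * 1.2
= 6 * 1.69 * 1.2
= 12.168 N


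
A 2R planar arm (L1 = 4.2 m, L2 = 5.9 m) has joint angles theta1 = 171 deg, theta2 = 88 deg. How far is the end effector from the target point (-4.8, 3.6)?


End effector via forward kinematics:
x = L1*cos(t1) + L2*cos(t1+t2) = -5.2741
y = L1*sin(t1) + L2*sin(t1+t2) = -5.1346
Distance to target:
d = sqrt((-4.8 - -5.2741)^2 + (3.6 - -5.1346)^2)
= sqrt(0.2247 + 76.2928)
= 8.7474 m


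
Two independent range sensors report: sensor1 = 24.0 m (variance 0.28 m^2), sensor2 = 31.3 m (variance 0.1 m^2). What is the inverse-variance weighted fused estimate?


w1 = (1/var1) / (1/var1 + 1/var2)
   = 3.5714 / (3.5714 + 10.0) = 0.2632
w2 = 1 - w1 = 0.7368
fused = w1*s1 + w2*s2 = 6.3158 + 23.0632
= 29.3789 m


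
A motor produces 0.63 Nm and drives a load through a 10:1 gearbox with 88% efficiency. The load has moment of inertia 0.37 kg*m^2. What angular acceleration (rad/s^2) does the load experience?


tau_out = tau_motor * N * eta
= 0.63 * 10 * 0.88 = 5.544 Nm
alpha = tau_out / I = 5.544 / 0.37
= 14.9838 rad/s^2


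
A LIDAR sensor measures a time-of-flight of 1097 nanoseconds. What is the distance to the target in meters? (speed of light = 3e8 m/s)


tof = 1097 ns = 1.097e-06 s
dist = c * tof / 2
= 3e8 * 1.097e-06 / 2
= 164.55 m


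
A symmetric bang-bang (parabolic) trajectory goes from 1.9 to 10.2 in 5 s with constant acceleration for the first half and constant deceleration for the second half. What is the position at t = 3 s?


Symmetric rest-to-rest: each phase covers (pf-p0)/2 in time T/2. 0.5*a*(T/2)^2 = (pf-p0)/2 => a = 4*(pf-p0)/T^2
a = 4*(10.2-1.9)/5^2 = 1.328
t = 3 is in the deceleration phase (t > T/2).
p = pf - 0.5*a*(T-t)^2 = 10.2 - 0.5*1.328*2^2
= 7.544


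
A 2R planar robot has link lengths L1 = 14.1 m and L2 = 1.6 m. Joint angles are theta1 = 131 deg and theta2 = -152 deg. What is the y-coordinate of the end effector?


Convert angles to radians: theta1 = 2.2864, theta2 = -2.6529
y = L1*sin(theta1) + L2*sin(theta1+theta2)
y = 10.6414 + -0.5734
y = 10.068


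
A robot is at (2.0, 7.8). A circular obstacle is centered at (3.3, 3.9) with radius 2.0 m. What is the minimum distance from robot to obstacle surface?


center_dist = sqrt((2.0-3.3)^2 + (7.8-3.9)^2)
= sqrt(1.69 + 15.21)
= 4.111
min_dist = center_dist - radius = 4.111 - 2.0 = 2.111 m


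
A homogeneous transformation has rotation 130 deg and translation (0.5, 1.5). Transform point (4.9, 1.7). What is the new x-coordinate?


x' = cos(theta)*px - sin(theta)*py + tx
= -0.6428*4.9 - 0.766*1.7 + 0.5
= -3.9519


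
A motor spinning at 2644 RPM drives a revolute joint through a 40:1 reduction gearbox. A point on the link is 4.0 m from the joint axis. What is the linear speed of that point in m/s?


omega_motor = 2644 * 2*pi/60 = 276.879 rad/s
omega_joint = omega_motor / 40 = 6.922 rad/s
v = omega_joint * r = 6.922 * 4.0
= 27.6879 m/s


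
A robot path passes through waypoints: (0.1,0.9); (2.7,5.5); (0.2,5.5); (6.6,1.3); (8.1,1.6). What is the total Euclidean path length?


Segment lengths:
  seg1 = sqrt((2.6)^2 + (4.6)^2) = 5.2839
  seg2 = sqrt((-2.5)^2 + (0.0)^2) = 2.5
  seg3 = sqrt((6.4)^2 + (-4.2)^2) = 7.6551
  seg4 = sqrt((1.5)^2 + (0.3)^2) = 1.5297
Total = 16.9687


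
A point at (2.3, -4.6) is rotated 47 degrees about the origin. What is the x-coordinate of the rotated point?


x' = x*cos(theta) - y*sin(theta)
cos(47 deg) = 0.682, sin(47 deg) = 0.7314
x' = 2.3 * 0.682 - -4.6 * 0.7314
= 1.5686 - -3.3642
= 4.9328


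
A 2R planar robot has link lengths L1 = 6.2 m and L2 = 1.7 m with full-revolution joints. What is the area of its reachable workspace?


r_max = L1 + L2 = 7.9 m
r_min = |L1 - L2| = 4.5 m
Area = pi*(r_max^2 - r_min^2)
= pi*(62.41 - 20.25)
= pi * 42.16
= 132.4495 m^2


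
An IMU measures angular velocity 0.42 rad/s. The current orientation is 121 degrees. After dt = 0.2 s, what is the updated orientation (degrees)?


delta_theta = w * dt = 0.42 * 0.2 = 0.084 rad
= 4.8128 deg
theta_new = 121 + 4.8128 = 125.8128 deg


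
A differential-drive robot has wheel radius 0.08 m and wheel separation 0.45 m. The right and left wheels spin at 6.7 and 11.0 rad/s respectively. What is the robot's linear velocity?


vR = r*wR = 0.08*6.7 = 0.536 m/s
vL = r*wL = 0.08*11.0 = 0.88 m/s
v = (vR+vL)/2 = 0.708 m/s
omega = (vR-vL)/L = -0.7644 rad/s
linear velocity = 0.708 m/s


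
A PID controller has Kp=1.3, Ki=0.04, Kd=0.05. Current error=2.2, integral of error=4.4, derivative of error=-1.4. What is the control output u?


u = Kp*e + Ki*int(e) + Kd*de/dt
= 1.3*2.2 + 0.04*4.4 + 0.05*(-1.4)
= 2.86 + 0.176 + -0.07
= 2.966


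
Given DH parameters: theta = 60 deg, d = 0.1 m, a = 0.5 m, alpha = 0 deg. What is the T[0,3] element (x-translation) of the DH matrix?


T[0,3] = a * cos(theta)
= 0.5 * cos(60 deg)
= 0.5 * 0.5
= 0.25


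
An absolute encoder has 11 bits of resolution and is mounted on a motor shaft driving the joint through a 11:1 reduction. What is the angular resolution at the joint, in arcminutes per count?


counts = 2^11 = 2048
effective counts at joint = 2048 * 11 = 22528
resolution = 360*60 / 22528
= 0.9588 arcmin/count


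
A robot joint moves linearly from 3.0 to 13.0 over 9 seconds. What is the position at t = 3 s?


s = t/T = 3/9 = 0.3333
p(t) = p0 + (pf-p0)*s
= 3.0 + (13.0 - 3.0) * 0.3333
= 6.3333


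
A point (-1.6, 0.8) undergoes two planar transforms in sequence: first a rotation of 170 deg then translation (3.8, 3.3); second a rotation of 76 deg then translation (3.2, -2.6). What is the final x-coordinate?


After transform 1:
x1 = cos(170)*-1.6 - sin(170)*0.8 + 3.8 = 5.2368
y1 = sin(170)*-1.6 + cos(170)*0.8 + 3.3 = 2.2343
After transform 2:
x2 = cos(76)*5.2368 - sin(76)*2.2343 + 3.2
= 2.2989


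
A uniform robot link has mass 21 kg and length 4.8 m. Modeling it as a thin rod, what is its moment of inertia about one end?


I = (1/3) * m * L^2
= (1/3) * 21 * 4.8^2
= 0.333333 * 21 * 23.04
= 161.28 kg*m^2


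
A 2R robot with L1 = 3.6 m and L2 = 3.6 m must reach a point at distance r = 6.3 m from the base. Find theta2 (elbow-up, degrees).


cos(theta2) = (r^2 - L1^2 - L2^2) / (2*L1*L2)
cos(theta2) = (39.69 - 12.96 - 12.96) / 25.92
cos(theta2) = 0.53125
theta2 = 57.91 degrees


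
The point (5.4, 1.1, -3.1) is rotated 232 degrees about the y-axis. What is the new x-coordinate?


Rotation about y-axis: x' = x*cos(theta) + z*sin(theta)
= 5.4 * -0.6157 + -3.1 * -0.788
= -0.8817


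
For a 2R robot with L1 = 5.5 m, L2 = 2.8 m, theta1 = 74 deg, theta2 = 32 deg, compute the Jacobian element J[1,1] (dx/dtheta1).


J[1,1] = -L1*sin(t1) - L2*sin(t1+t2)
= -5.5*sin(74) - 2.8*sin(106)
= -7.9785


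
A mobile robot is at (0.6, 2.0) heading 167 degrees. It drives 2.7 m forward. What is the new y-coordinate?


y_new = y0 + d*sin(theta)
= 2.0 + 2.7*sin(167)
= 2.0 + 0.6074
= 2.6074


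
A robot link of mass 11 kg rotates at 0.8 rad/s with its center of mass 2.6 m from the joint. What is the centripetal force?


F = m * omega^2 * r
= 11 * 0.8^2 * 2.6
= 11 * 0.64 * 2.6
= 18.304 N


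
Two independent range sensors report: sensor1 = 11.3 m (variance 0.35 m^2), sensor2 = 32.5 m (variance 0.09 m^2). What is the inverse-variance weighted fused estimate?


w1 = (1/var1) / (1/var1 + 1/var2)
   = 2.8571 / (2.8571 + 11.1111) = 0.2045
w2 = 1 - w1 = 0.7955
fused = w1*s1 + w2*s2 = 2.3114 + 25.8523
= 28.1636 m


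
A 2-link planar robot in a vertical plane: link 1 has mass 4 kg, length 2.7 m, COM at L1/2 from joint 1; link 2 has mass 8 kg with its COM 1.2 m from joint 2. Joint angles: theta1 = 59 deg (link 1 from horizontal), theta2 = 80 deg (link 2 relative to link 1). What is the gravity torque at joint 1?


Horizontal distance from joint 1 to link-1 COM:
  x_c1 = (L1/2)*cos(t1) = 1.35 * 0.515 = 0.6953 m
Horizontal distance from joint 1 to link-2 COM:
  x_c2 = L1*cos(t1) + Lc2*cos(t1+t2)
       = 2.7*0.515 + 1.2*-0.7547 = 0.485 m
tau1 = m1*g*x_c1 + m2*g*x_c2
     = 4*9.81*0.6953 + 8*9.81*0.485
     = 27.2836 + 38.059
     = 65.3426 Nm


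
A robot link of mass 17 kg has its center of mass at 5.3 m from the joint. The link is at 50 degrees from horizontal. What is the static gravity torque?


tau = m*g*L*cos(angle)
= 17 * 9.81 * 5.3 * cos(50 deg)
= 17 * 9.81 * 5.3 * 0.6428
= 568.1478 Nm


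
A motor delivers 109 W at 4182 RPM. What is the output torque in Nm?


omega = 4182 * 2*pi/60 = 437.938 rad/s
tau = P / omega = 109 / 437.938
= 0.2489 Nm


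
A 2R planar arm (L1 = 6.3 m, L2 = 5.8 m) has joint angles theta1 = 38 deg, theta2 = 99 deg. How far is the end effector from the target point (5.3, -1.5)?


End effector via forward kinematics:
x = L1*cos(t1) + L2*cos(t1+t2) = 0.7226
y = L1*sin(t1) + L2*sin(t1+t2) = 7.8343
Distance to target:
d = sqrt((5.3 - 0.7226)^2 + (-1.5 - 7.8343)^2)
= sqrt(20.9524 + 87.1284)
= 10.3962 m


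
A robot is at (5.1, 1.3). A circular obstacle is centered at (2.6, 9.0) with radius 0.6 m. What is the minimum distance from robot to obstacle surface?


center_dist = sqrt((5.1-2.6)^2 + (1.3-9.0)^2)
= sqrt(6.25 + 59.29)
= 8.0957
min_dist = center_dist - radius = 8.0957 - 0.6 = 7.4957 m


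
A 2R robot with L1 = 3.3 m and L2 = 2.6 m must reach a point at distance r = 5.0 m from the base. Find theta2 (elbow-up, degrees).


cos(theta2) = (r^2 - L1^2 - L2^2) / (2*L1*L2)
cos(theta2) = (25.0 - 10.89 - 6.76) / 17.16
cos(theta2) = 0.428322
theta2 = 64.6389 degrees


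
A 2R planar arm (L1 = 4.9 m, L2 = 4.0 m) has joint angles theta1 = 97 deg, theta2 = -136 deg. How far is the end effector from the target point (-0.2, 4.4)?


End effector via forward kinematics:
x = L1*cos(t1) + L2*cos(t1+t2) = 2.5114
y = L1*sin(t1) + L2*sin(t1+t2) = 2.3462
Distance to target:
d = sqrt((-0.2 - 2.5114)^2 + (4.4 - 2.3462)^2)
= sqrt(7.3518 + 4.2181)
= 3.4015 m


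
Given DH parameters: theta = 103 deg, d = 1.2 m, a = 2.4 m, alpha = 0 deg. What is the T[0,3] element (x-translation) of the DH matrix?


T[0,3] = a * cos(theta)
= 2.4 * cos(103 deg)
= 2.4 * -0.225
= -0.5399


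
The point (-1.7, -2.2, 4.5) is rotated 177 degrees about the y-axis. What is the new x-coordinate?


Rotation about y-axis: x' = x*cos(theta) + z*sin(theta)
= -1.7 * -0.9986 + 4.5 * 0.0523
= 1.9332


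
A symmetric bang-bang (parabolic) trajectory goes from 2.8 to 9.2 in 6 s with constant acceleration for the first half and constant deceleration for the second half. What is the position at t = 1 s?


Symmetric rest-to-rest: each phase covers (pf-p0)/2 in time T/2. 0.5*a*(T/2)^2 = (pf-p0)/2 => a = 4*(pf-p0)/T^2
a = 4*(9.2-2.8)/6^2 = 0.7111
t = 1 is in the acceleration phase (t <= T/2).
p = p0 + 0.5*a*t^2 = 2.8 + 0.5*0.7111*1^2
= 3.1556


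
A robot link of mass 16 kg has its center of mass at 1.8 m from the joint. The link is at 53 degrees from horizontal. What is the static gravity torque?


tau = m*g*L*cos(angle)
= 16 * 9.81 * 1.8 * cos(53 deg)
= 16 * 9.81 * 1.8 * 0.6018
= 170.0296 Nm


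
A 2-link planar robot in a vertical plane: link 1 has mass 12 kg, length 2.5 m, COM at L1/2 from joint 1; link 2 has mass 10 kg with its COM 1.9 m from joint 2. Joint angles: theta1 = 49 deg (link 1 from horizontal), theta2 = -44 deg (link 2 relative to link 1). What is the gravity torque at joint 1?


Horizontal distance from joint 1 to link-1 COM:
  x_c1 = (L1/2)*cos(t1) = 1.25 * 0.6561 = 0.8201 m
Horizontal distance from joint 1 to link-2 COM:
  x_c2 = L1*cos(t1) + Lc2*cos(t1+t2)
       = 2.5*0.6561 + 1.9*0.9962 = 3.5329 m
tau1 = m1*g*x_c1 + m2*g*x_c2
     = 12*9.81*0.8201 + 10*9.81*3.5329
     = 96.5391 + 346.5792
     = 443.1183 Nm


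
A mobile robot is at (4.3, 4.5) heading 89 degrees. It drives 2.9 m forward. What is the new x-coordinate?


x_new = x0 + d*cos(theta)
= 4.3 + 2.9*cos(89)
= 4.3 + 0.0506
= 4.3506


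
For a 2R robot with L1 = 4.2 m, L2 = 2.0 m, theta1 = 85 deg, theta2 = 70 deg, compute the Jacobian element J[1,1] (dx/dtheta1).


J[1,1] = -L1*sin(t1) - L2*sin(t1+t2)
= -4.2*sin(85) - 2.0*sin(155)
= -5.0293


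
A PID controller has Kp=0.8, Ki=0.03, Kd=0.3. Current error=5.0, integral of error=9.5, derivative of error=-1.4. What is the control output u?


u = Kp*e + Ki*int(e) + Kd*de/dt
= 0.8*5.0 + 0.03*9.5 + 0.3*(-1.4)
= 4.0 + 0.285 + -0.42
= 3.865


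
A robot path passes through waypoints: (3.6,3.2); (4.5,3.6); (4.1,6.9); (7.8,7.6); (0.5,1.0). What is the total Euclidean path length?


Segment lengths:
  seg1 = sqrt((0.9)^2 + (0.4)^2) = 0.9849
  seg2 = sqrt((-0.4)^2 + (3.3)^2) = 3.3242
  seg3 = sqrt((3.7)^2 + (0.7)^2) = 3.7656
  seg4 = sqrt((-7.3)^2 + (-6.6)^2) = 9.8412
Total = 17.9159


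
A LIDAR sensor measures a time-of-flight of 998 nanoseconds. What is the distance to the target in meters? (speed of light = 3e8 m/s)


tof = 998 ns = 9.98e-07 s
dist = c * tof / 2
= 3e8 * 9.98e-07 / 2
= 149.7 m


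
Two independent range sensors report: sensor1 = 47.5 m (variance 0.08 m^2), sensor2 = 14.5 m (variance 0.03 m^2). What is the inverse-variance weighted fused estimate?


w1 = (1/var1) / (1/var1 + 1/var2)
   = 12.5 / (12.5 + 33.3333) = 0.2727
w2 = 1 - w1 = 0.7273
fused = w1*s1 + w2*s2 = 12.9545 + 10.5455
= 23.5 m


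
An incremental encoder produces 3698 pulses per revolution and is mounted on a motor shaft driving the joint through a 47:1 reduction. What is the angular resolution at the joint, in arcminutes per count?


counts per rev = 3698
effective counts at joint = 3698 * 47 = 173806
resolution = 360*60 / 173806
= 0.1243 arcmin/count


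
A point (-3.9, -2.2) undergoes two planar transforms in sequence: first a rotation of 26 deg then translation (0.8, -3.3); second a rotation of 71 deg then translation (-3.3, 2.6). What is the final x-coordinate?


After transform 1:
x1 = cos(26)*-3.9 - sin(26)*-2.2 + 0.8 = -1.7409
y1 = sin(26)*-3.9 + cos(26)*-2.2 + -3.3 = -6.987
After transform 2:
x2 = cos(71)*-1.7409 - sin(71)*-6.987 + -3.3
= 2.7396


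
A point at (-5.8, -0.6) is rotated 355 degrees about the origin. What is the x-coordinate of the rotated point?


x' = x*cos(theta) - y*sin(theta)
cos(355 deg) = 0.9962, sin(355 deg) = -0.0872
x' = -5.8 * 0.9962 - -0.6 * -0.0872
= -5.7779 - 0.0523
= -5.8302


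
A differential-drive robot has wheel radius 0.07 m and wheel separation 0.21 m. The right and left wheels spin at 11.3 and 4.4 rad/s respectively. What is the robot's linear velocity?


vR = r*wR = 0.07*11.3 = 0.791 m/s
vL = r*wL = 0.07*4.4 = 0.308 m/s
v = (vR+vL)/2 = 0.5495 m/s
omega = (vR-vL)/L = 2.3 rad/s
linear velocity = 0.5495 m/s


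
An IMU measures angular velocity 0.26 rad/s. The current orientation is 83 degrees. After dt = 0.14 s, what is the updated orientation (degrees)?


delta_theta = w * dt = 0.26 * 0.14 = 0.0364 rad
= 2.0856 deg
theta_new = 83 + 2.0856 = 85.0856 deg


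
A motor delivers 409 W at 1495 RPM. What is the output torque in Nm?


omega = 1495 * 2*pi/60 = 156.556 rad/s
tau = P / omega = 409 / 156.556
= 2.6125 Nm


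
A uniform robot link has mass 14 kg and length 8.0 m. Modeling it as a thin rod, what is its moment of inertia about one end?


I = (1/3) * m * L^2
= (1/3) * 14 * 8.0^2
= 0.333333 * 14 * 64.0
= 298.6667 kg*m^2


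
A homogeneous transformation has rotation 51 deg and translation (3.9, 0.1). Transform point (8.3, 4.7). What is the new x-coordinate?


x' = cos(theta)*px - sin(theta)*py + tx
= 0.6293*8.3 - 0.7771*4.7 + 3.9
= 5.4708


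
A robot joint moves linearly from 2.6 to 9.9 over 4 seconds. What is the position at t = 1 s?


s = t/T = 1/4 = 0.25
p(t) = p0 + (pf-p0)*s
= 2.6 + (9.9 - 2.6) * 0.25
= 4.425


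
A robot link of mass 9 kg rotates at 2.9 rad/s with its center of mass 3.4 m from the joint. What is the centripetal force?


F = m * omega^2 * r
= 9 * 2.9^2 * 3.4
= 9 * 8.41 * 3.4
= 257.346 N


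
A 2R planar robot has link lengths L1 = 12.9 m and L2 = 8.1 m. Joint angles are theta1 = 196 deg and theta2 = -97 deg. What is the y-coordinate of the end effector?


Convert angles to radians: theta1 = 3.4208, theta2 = -1.693
y = L1*sin(theta1) + L2*sin(theta1+theta2)
y = -3.5557 + 8.0003
y = 4.4446


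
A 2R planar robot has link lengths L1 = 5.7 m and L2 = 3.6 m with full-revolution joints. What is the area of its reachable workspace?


r_max = L1 + L2 = 9.3 m
r_min = |L1 - L2| = 2.1 m
Area = pi*(r_max^2 - r_min^2)
= pi*(86.49 - 4.41)
= pi * 82.08
= 257.8619 m^2


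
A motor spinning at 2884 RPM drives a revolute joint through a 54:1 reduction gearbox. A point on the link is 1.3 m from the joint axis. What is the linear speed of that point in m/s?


omega_motor = 2884 * 2*pi/60 = 302.0118 rad/s
omega_joint = omega_motor / 54 = 5.5928 rad/s
v = omega_joint * r = 5.5928 * 1.3
= 7.2707 m/s


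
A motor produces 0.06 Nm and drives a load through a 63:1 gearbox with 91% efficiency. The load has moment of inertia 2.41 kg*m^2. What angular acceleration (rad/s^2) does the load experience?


tau_out = tau_motor * N * eta
= 0.06 * 63 * 0.91 = 3.4398 Nm
alpha = tau_out / I = 3.4398 / 2.41
= 1.4273 rad/s^2


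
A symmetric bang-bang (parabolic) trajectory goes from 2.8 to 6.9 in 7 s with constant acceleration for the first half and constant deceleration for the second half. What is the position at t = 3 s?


Symmetric rest-to-rest: each phase covers (pf-p0)/2 in time T/2. 0.5*a*(T/2)^2 = (pf-p0)/2 => a = 4*(pf-p0)/T^2
a = 4*(6.9-2.8)/7^2 = 0.3347
t = 3 is in the acceleration phase (t <= T/2).
p = p0 + 0.5*a*t^2 = 2.8 + 0.5*0.3347*3^2
= 4.3061


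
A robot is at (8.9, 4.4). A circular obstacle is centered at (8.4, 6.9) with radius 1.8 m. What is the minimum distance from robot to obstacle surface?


center_dist = sqrt((8.9-8.4)^2 + (4.4-6.9)^2)
= sqrt(0.25 + 6.25)
= 2.5495
min_dist = center_dist - radius = 2.5495 - 1.8 = 0.7495 m


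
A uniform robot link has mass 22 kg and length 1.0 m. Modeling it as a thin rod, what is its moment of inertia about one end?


I = (1/3) * m * L^2
= (1/3) * 22 * 1.0^2
= 0.333333 * 22 * 1.0
= 7.3333 kg*m^2


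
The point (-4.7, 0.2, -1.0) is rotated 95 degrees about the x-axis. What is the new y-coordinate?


Rotation about x-axis: y' = y*cos(theta) - z*sin(theta)
= 0.2 * -0.0872 - -1.0 * 0.9962
= 0.9788
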